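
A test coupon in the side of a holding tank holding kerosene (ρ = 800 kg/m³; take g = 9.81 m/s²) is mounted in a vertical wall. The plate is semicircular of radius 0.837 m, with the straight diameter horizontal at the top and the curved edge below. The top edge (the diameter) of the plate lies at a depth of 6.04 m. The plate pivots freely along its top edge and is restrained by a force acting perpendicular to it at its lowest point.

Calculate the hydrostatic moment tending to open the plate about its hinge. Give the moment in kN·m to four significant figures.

M ≈ 20.04 kN·m

γ = ρg = 800 × 9.81 / 1000 = 7.848 kN/m³.
The centroid of a semicircle lies 4r/(3π) = 0.355234 m from the diameter, here below the top edge, so the centroid depth is h_c = 6.04 + 0.355234 = 6.39523 m.
A = πr²/2 = π × 0.837²/2 = 1.10045 m².
Resultant F = γ·h_c·A = 7.848 × 6.39523 × 1.10045 = 55.2313 kN.
I_c = (π/8 − 8/(9π))·r⁴ = 0.109757 × 0.837⁴ = 0.0538684 m⁴.
Centre of pressure: y_p = y_c + I_c/(y_c·A) = 6.39523 + 0.0538684/(6.39523 × 1.10045) = 6.39523 + 0.00765434 = 6.40288 m along the plane.
The resultant acts 0.355234 + 0.00765434 = 0.362888 m (along the plate) below the hinge at the top edge, so the moment about the hinge is M = F × 0.362888 = 55.2313 × 0.362888 = 20.0428 kN·m.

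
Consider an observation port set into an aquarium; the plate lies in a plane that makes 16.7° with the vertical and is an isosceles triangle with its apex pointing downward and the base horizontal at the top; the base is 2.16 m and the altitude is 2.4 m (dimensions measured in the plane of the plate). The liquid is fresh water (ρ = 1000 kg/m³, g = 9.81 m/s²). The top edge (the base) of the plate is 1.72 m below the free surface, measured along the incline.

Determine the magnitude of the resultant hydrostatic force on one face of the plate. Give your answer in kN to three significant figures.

F ≈ 61.4 kN

γ = ρg = 1000 × 9.81 = 9810 N/m³ = 9.81 kN/m³.
The plate makes 16.7° with the vertical, i.e. θ = 90° − 16.7° = 73.3° to the horizontal. Measuring y along the incline from the free-surface line, vertical depth h = y·sinθ with sinθ = 0.957822.
With the apex down, the centroid sits h/3 = 2.4/3 = 0.8 m below the base (the top edge), so y_c = 1.72 + 0.8 = 2.52 m and h_c = 2.52 × 0.957822 = 2.41371 m.
A = ½ × 2.16 × 2.4 = 2.592 m².
Resultant F = γ·h_c·A = 9.81 × 2.41371 × 2.592 = 61.3747 kN.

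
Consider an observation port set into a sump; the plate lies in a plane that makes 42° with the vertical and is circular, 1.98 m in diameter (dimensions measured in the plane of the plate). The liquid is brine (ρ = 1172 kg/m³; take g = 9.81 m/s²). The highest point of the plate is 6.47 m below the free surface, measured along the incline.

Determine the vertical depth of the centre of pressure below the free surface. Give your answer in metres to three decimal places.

γ = ρg = 1172 × 9.81 / 1000 = 11.49732 kN/m³.
The plate makes 42° with the vertical, i.e. θ = 90° − 42° = 48° to the horizontal. Measuring y along the incline from the free-surface line, vertical depth h = y·sinθ with sinθ = 0.743145.
The centroid is at the centre, 0.99 m below the top of the plate, so y_c = 6.47 + 0.99 = 7.46 m and h_c = 7.46 × 0.743145 = 5.54386 m.
A = π(0.99)² = 3.07907 m².
Resultant F = γ·h_c·A = 11.49732 × 5.54386 × 3.07907 = 196.258 kN.
I_c = πr⁴/4 = π × 0.99⁴/4 = 0.75445 m⁴.
Centre of pressure: y_p = y_c + I_c/(y_c·A) = 7.46 + 0.75445/(7.46 × 3.07907) = 7.46 + 0.0328452 = 7.49285 m along the plane.
Vertically, h_p = y_p·sinθ = 7.49285 × 0.743145 = 5.56827 m.

h_p = 5.568 m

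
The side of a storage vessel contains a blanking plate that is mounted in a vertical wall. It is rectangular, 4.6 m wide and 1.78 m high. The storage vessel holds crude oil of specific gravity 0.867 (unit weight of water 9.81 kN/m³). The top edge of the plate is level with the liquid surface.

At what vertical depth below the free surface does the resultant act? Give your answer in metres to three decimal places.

h_p = 1.187 m

γ = 0.867 × 9.81 = 8.50527 kN/m³.
The centroid lies 1.78/2 = 0.89 m below the top edge, so the centroid depth is h_c = 0.89 m.
A = 4.6 × 1.78 = 8.188 m².
Resultant F = γ·h_c·A = 8.50527 × 0.89 × 8.188 = 61.9806 kN.
I_c = b·h³/12 = 4.6 × 1.78³/12 = 2.1619 m⁴.
Centre of pressure: y_p = y_c + I_c/(y_c·A) = 0.89 + 2.1619/(0.89 × 8.188) = 0.89 + 0.296666 = 1.18667 m along the plane.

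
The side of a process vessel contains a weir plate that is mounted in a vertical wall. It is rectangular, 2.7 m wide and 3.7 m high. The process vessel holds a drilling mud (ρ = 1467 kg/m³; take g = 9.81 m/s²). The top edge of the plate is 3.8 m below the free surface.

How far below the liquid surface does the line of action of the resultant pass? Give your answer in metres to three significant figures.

γ = ρg = 1467 × 9.81 / 1000 = 14.39127 kN/m³.
The centroid lies 3.7/2 = 1.85 m below the top edge, so the centroid depth is h_c = 3.8 + 1.85 = 5.65 m.
A = 2.7 × 3.7 = 9.99 m².
Resultant F = γ·h_c·A = 14.39127 × 5.65 × 9.99 = 812.294 kN.
I_c = b·h³/12 = 2.7 × 3.7³/12 = 11.3969 m⁴.
Centre of pressure: y_p = y_c + I_c/(y_c·A) = 5.65 + 11.3969/(5.65 × 9.99) = 5.65 + 0.201917 = 5.85192 m along the plane.

h_p = 5.85 m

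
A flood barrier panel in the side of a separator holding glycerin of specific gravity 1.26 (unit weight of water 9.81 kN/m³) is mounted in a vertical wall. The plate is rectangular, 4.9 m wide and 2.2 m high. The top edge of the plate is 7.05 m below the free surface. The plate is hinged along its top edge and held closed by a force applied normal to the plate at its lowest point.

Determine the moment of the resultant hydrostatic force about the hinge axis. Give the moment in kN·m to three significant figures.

γ = 1.26 × 9.81 = 12.3606 kN/m³.
The centroid lies 2.2/2 = 1.1 m below the top edge, so the centroid depth is h_c = 7.05 + 1.1 = 8.15 m.
A = 4.9 × 2.2 = 10.78 m².
Resultant F = γ·h_c·A = 12.3606 × 8.15 × 10.78 = 1085.97 kN.
I_c = b·h³/12 = 4.9 × 2.2³/12 = 4.34793 m⁴.
Centre of pressure: y_p = y_c + I_c/(y_c·A) = 8.15 + 4.34793/(8.15 × 10.78) = 8.15 + 0.0494887 = 8.19949 m along the plane.
The resultant acts 1.1 + 0.0494887 = 1.14949 m (along the plate) below the hinge at the top edge, so the moment about the hinge is M = F × 1.14949 = 1085.97 × 1.14949 = 1248.31 kN·m.

M ≈ 1250 kN·m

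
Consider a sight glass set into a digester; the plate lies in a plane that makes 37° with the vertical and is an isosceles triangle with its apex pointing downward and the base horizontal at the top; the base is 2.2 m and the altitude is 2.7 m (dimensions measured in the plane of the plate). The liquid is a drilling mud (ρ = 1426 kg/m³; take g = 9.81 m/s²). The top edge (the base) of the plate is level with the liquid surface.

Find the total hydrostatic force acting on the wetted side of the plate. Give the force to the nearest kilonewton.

F ≈ 30 kN

γ = ρg = 1426 × 9.81 / 1000 = 13.98906 kN/m³.
The plate makes 37° with the vertical, i.e. θ = 90° − 37° = 53° to the horizontal. Measuring y along the incline from the free-surface line, vertical depth h = y·sinθ with sinθ = 0.798636.
With the apex down, the centroid sits h/3 = 2.7/3 = 0.9 m below the base (the top edge), so y_c = 0.9 m and h_c = 0.9 × 0.798636 = 0.718772 m.
A = ½ × 2.2 × 2.7 = 2.97 m².
Resultant F = γ·h_c·A = 13.98906 × 0.718772 × 2.97 = 29.8632 kN.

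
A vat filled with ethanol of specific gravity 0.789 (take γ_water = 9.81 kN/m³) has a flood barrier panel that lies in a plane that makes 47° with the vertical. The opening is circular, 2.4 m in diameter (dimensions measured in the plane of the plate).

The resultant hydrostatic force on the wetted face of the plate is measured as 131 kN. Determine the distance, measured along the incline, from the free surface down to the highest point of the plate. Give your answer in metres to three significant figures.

y_top ≈ 4.29 m

γ = 0.789 × 9.81 = 7.74009 kN/m³.
A = π(1.2)² = 4.52389 m².
From F = γ·h_c·A, the centroid depth is h_c = 131/(7.74009 × 4.52389) = 3.74122 m.
The plate makes 47° with the vertical, i.e. θ = 90° − 47° = 43° to the horizontal. Measuring y along the incline from the free-surface line, vertical depth h = y·sinθ with sinθ = 0.681998.
Along the incline, y_c = h_c/sinθ = 3.74122/0.681998 = 5.48568 m.
The centroid is at the centre, 1.2 m below the top of the plate, so the highest point sits at y_top = 5.48568 − 1.2 = 4.28568 m along the incline.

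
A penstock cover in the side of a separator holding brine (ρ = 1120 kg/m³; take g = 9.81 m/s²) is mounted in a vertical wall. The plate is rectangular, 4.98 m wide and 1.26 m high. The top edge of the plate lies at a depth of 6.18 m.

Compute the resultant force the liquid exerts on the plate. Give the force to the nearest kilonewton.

F ≈ 469 kN

γ = ρg = 1120 × 9.81 / 1000 = 10.9872 kN/m³.
The centroid lies 1.26/2 = 0.63 m below the top edge, so the centroid depth is h_c = 6.18 + 0.63 = 6.81 m.
A = 4.98 × 1.26 = 6.2748 m².
Resultant F = γ·h_c·A = 10.9872 × 6.81 × 6.2748 = 469.498 kN.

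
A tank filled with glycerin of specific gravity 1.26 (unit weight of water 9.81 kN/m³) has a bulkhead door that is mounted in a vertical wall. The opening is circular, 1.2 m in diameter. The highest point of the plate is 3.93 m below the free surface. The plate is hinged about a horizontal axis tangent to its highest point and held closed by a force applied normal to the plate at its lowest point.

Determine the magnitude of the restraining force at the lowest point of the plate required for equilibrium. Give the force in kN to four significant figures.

P ≈ 32.71 kN

γ = 1.26 × 9.81 = 12.3606 kN/m³.
The centroid is at the centre, 0.6 m below the top of the plate, so the centroid depth is h_c = 3.93 + 0.6 = 4.53 m.
A = π(0.6)² = 1.13097 m².
Resultant F = γ·h_c·A = 12.3606 × 4.53 × 1.13097 = 63.327 kN.
I_c = πr⁴/4 = π × 0.6⁴/4 = 0.101788 m⁴.
Centre of pressure: y_p = y_c + I_c/(y_c·A) = 4.53 + 0.101788/(4.53 × 1.13097) = 4.53 + 0.0198677 = 4.54987 m along the plane.
The resultant acts 0.6 + 0.0198677 = 0.619868 m (along the plate) below the hinge at the top edge, so the moment about the hinge is M = F × 0.619868 = 63.327 × 0.619868 = 39.2544 kN·m.
A normal force at the bottom, 1.2 m from the hinge, must supply this moment: P = 39.2544/1.2 = 32.712 kN.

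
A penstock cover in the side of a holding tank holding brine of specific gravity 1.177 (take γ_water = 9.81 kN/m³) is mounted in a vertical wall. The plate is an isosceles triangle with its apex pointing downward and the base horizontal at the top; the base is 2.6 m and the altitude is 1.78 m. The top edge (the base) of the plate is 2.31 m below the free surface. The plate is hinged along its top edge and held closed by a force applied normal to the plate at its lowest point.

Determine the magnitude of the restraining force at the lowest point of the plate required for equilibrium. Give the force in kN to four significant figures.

P ≈ 28.50 kN

γ = 1.177 × 9.81 = 11.54637 kN/m³.
With the apex down, the centroid sits h/3 = 1.78/3 = 0.593333 m below the base (the top edge), so the centroid depth is h_c = 2.31 + 0.593333 = 2.90333 m.
A = ½ × 2.6 × 1.78 = 2.314 m².
Resultant F = γ·h_c·A = 11.54637 × 2.90333 × 2.314 = 77.572 kN.
I_c = b·h³/36 = 2.6 × 1.78³/36 = 0.407315 m⁴.
Centre of pressure: y_p = y_c + I_c/(y_c·A) = 2.90333 + 0.407315/(2.90333 × 2.314) = 2.90333 + 0.0606276 = 2.96396 m along the plane.
The resultant acts 0.593333 + 0.0606276 = 0.653961 m (along the plate) below the hinge at the top edge, so the moment about the hinge is M = F × 0.653961 = 77.572 × 0.653961 = 50.7291 kN·m.
A normal force at the bottom, 1.78 m from the hinge, must supply this moment: P = 50.7291/1.78 = 28.4995 kN.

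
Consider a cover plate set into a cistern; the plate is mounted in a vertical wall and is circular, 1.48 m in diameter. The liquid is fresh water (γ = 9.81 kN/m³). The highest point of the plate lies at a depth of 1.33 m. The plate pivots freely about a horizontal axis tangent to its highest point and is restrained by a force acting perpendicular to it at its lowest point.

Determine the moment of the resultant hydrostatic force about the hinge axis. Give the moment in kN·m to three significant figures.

γ = 9.81 kN/m³.
The centroid is at the centre, 0.74 m below the top of the plate, so the centroid depth is h_c = 1.33 + 0.74 = 2.07 m.
A = π(0.74)² = 1.72034 m².
Resultant F = γ·h_c·A = 9.81 × 2.07 × 1.72034 = 34.9344 kN.
I_c = πr⁴/4 = π × 0.74⁴/4 = 0.235514 m⁴.
Centre of pressure: y_p = y_c + I_c/(y_c·A) = 2.07 + 0.235514/(2.07 × 1.72034) = 2.07 + 0.0661351 = 2.13614 m along the plane.
The resultant acts 0.74 + 0.0661351 = 0.806135 m (along the plate) below the hinge at the top edge, so the moment about the hinge is M = F × 0.806135 = 34.9344 × 0.806135 = 28.1618 kN·m.

M ≈ 28.2 kN·m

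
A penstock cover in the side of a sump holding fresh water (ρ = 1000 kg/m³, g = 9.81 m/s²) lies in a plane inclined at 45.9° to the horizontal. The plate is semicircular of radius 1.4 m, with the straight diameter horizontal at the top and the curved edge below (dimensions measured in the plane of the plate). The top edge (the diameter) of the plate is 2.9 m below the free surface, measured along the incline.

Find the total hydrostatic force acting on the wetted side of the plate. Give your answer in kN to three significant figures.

γ = ρg = 1000 × 9.81 = 9810 N/m³ = 9.81 kN/m³.
Let θ = 45.9° be the plate's angle to the horizontal; measure y along the incline from where the plane meets the free surface. Vertical depth h = y·sinθ with sinθ = 0.718126.
The centroid of a semicircle lies 4r/(3π) = 0.594178 m from the diameter, here below the top edge, so y_c = 2.9 + 0.594178 = 3.49418 m and h_c = 3.49418 × 0.718126 = 2.50926 m.
A = πr²/2 = π × 1.4²/2 = 3.07876 m².
Resultant F = γ·h_c·A = 9.81 × 2.50926 × 3.07876 = 75.7863 kN.

F ≈ 75.8 kN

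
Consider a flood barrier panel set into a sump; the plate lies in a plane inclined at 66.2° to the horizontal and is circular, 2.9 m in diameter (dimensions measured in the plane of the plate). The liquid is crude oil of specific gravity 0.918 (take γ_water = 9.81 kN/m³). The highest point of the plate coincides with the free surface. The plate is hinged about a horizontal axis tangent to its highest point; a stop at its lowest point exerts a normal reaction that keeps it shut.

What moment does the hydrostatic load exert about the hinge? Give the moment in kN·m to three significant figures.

M ≈ 143 kN·m

γ = 0.918 × 9.81 = 9.00558 kN/m³.
Let θ = 66.2° be the plate's angle to the horizontal; measure y along the incline from where the plane meets the free surface. Vertical depth h = y·sinθ with sinθ = 0.914960.
The centroid is at the centre, 1.45 m below the top of the plate, so y_c = 1.45 m and h_c = 1.45 × 0.914960 = 1.32669 m.
A = π(1.45)² = 6.6052 m².
Resultant F = γ·h_c·A = 9.00558 × 1.32669 × 6.6052 = 78.9164 kN.
I_c = πr⁴/4 = π × 1.45⁴/4 = 3.47186 m⁴.
Centre of pressure: y_p = y_c + I_c/(y_c·A) = 1.45 + 3.47186/(1.45 × 6.6052) = 1.45 + 0.3625 = 1.8125 m along the plane.
The resultant acts 1.45 + 0.3625 = 1.8125 m (along the plate) below the hinge at the top edge, so the moment about the hinge is M = F × 1.8125 = 78.9164 × 1.8125 = 143.036 kN·m.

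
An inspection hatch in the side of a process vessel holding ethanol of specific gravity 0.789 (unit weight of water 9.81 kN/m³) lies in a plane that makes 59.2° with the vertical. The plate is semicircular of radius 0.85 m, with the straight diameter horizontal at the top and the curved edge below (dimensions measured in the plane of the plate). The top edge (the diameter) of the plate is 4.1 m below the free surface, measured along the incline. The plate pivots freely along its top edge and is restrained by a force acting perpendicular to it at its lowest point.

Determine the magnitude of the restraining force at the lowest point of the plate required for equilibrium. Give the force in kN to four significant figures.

P ≈ 8.783 kN

γ = 0.789 × 9.81 = 7.74009 kN/m³.
The plate makes 59.2° with the vertical, i.e. θ = 90° − 59.2° = 30.8° to the horizontal. Measuring y along the incline from the free-surface line, vertical depth h = y·sinθ with sinθ = 0.512043.
The centroid of a semicircle lies 4r/(3π) = 0.360751 m from the diameter, here below the top edge, so y_c = 4.1 + 0.360751 = 4.46075 m and h_c = 4.46075 × 0.512043 = 2.2841 m.
A = πr²/2 = π × 0.85²/2 = 1.1349 m².
Resultant F = γ·h_c·A = 7.74009 × 2.2841 × 1.1349 = 20.0641 kN.
I_c = (π/8 − 8/(9π))·r⁴ = 0.109757 × 0.85⁴ = 0.0572938 m⁴.
Centre of pressure: y_p = y_c + I_c/(y_c·A) = 4.46075 + 0.0572938/(4.46075 × 1.1349) = 4.46075 + 0.0113173 = 4.47207 m along the plane.
The resultant acts 0.360751 + 0.0113173 = 0.372068 m (along the plate) below the hinge at the top edge, so the moment about the hinge is M = F × 0.372068 = 20.0641 × 0.372068 = 7.46521 kN·m.
A normal force at the bottom, 0.85 m from the hinge, must supply this moment: P = 7.46521/0.85 = 8.7826 kN.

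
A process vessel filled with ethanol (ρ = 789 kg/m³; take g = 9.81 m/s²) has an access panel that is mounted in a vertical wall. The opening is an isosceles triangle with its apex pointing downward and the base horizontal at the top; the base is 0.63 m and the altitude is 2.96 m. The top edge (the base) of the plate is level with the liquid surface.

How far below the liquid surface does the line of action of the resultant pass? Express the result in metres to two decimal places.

h_p = 1.48 m

γ = ρg = 789 × 9.81 / 1000 = 7.74009 kN/m³.
With the apex down, the centroid sits h/3 = 2.96/3 = 0.986667 m below the base (the top edge), so the centroid depth is h_c = 0.986667 m.
A = ½ × 0.63 × 2.96 = 0.9324 m².
Resultant F = γ·h_c·A = 7.74009 × 0.986667 × 0.9324 = 7.12064 kN.
I_c = b·h³/36 = 0.63 × 2.96³/36 = 0.453851 m⁴.
Centre of pressure: y_p = y_c + I_c/(y_c·A) = 0.986667 + 0.453851/(0.986667 × 0.9324) = 0.986667 + 0.493333 = 1.48 m along the plane.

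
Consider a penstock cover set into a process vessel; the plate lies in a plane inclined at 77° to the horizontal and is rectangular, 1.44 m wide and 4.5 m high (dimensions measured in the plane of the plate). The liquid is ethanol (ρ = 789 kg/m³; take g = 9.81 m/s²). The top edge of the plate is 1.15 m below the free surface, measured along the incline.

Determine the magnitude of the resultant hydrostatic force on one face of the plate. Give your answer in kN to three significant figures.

γ = ρg = 789 × 9.81 / 1000 = 7.74009 kN/m³.
Let θ = 77° be the plate's angle to the horizontal; measure y along the incline from where the plane meets the free surface. Vertical depth h = y·sinθ with sinθ = 0.974370.
The centroid lies 4.5/2 = 2.25 m below the top edge, so y_c = 1.15 + 2.25 = 3.4 m and h_c = 3.4 × 0.974370 = 3.31286 m.
A = 1.44 × 4.5 = 6.48 m².
Resultant F = γ·h_c·A = 7.74009 × 3.31286 × 6.48 = 166.159 kN.

F ≈ 166 kN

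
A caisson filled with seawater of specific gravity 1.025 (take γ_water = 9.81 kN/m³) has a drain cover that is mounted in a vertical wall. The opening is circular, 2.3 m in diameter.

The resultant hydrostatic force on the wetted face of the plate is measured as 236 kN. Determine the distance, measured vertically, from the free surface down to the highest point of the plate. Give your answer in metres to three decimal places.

d_top ≈ 4.499 m

γ = 1.025 × 9.81 = 10.05525 kN/m³.
A = π(1.15)² = 4.15476 m².
From F = γ·h_c·A, the centroid depth is h_c = 236/(10.05525 × 4.15476) = 5.64902 m.
The centroid is at the centre, 1.15 m below the top of the plate, so the highest point sits at h_top = 5.64902 − 1.15 = 4.49902 m below the surface.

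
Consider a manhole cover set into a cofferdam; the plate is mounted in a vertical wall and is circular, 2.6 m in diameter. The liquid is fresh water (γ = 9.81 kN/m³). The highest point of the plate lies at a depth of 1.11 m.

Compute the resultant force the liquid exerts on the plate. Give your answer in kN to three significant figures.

γ = 9.81 kN/m³.
The centroid is at the centre, 1.3 m below the top of the plate, so the centroid depth is h_c = 1.11 + 1.3 = 2.41 m.
A = π(1.3)² = 5.30929 m².
Resultant F = γ·h_c·A = 9.81 × 2.41 × 5.30929 = 125.523 kN.

F ≈ 126 kN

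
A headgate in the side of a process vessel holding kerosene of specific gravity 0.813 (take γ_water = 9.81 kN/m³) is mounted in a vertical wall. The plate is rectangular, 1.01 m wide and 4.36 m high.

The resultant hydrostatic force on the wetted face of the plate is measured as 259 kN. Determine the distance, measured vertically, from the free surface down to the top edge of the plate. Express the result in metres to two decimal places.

d_top ≈ 5.19 m

γ = 0.813 × 9.81 = 7.97553 kN/m³.
A = 1.01 × 4.36 = 4.4036 m².
From F = γ·h_c·A, the centroid depth is h_c = 259/(7.97553 × 4.4036) = 7.3745 m.
The centroid lies 4.36/2 = 2.18 m below the top edge, so the top edge sits at h_top = 7.3745 − 2.18 = 5.1945 m below the surface.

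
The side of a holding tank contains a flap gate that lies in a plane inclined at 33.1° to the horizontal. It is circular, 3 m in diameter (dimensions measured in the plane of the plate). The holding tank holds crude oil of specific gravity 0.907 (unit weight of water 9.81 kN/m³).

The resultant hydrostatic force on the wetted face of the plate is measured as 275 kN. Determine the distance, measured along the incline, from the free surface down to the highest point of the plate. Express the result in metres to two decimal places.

y_top ≈ 6.51 m

γ = 0.907 × 9.81 = 8.89767 kN/m³.
A = π(1.5)² = 7.06858 m².
From F = γ·h_c·A, the centroid depth is h_c = 275/(8.89767 × 7.06858) = 4.37244 m.
Let θ = 33.1° be the plate's angle to the horizontal; measure y along the incline from where the plane meets the free surface. Vertical depth h = y·sinθ with sinθ = 0.546102.
Along the incline, y_c = h_c/sinθ = 4.37244/0.546102 = 8.00664 m.
The centroid is at the centre, 1.5 m below the top of the plate, so the highest point sits at y_top = 8.00664 − 1.5 = 6.50664 m along the incline.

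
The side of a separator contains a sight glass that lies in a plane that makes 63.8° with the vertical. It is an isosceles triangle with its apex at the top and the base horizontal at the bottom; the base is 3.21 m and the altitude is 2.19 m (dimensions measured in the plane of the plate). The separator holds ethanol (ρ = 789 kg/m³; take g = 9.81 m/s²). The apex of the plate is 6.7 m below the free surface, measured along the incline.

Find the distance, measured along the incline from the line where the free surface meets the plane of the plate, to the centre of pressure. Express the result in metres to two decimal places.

y_p = 8.19 m

γ = ρg = 789 × 9.81 / 1000 = 7.74009 kN/m³.
The plate makes 63.8° with the vertical, i.e. θ = 90° − 63.8° = 26.2° to the horizontal. Measuring y along the incline from the free-surface line, vertical depth h = y·sinθ with sinθ = 0.441506.
With the apex up, the centroid sits 2h/3 = 2 × 2.19/3 = 1.46 m below the apex, so y_c = 6.7 + 1.46 = 8.16 m and h_c = 8.16 × 0.441506 = 3.60269 m.
A = ½ × 3.21 × 2.19 = 3.51495 m².
Resultant F = γ·h_c·A = 7.74009 × 3.60269 × 3.51495 = 98.0149 kN.
I_c = b·h³/36 = 3.21 × 2.19³/36 = 0.936558 m⁴.
Centre of pressure: y_p = y_c + I_c/(y_c·A) = 8.16 + 0.936558/(8.16 × 3.51495) = 8.16 + 0.0326532 = 8.19265 m along the plane.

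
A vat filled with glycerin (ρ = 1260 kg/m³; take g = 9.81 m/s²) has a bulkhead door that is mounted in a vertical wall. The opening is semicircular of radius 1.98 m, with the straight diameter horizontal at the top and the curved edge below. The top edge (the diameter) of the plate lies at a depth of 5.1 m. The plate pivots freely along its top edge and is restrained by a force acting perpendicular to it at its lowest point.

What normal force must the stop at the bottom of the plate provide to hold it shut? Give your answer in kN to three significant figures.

P ≈ 202 kN

γ = ρg = 1260 × 9.81 / 1000 = 12.3606 kN/m³.
The centroid of a semicircle lies 4r/(3π) = 0.840338 m from the diameter, here below the top edge, so the centroid depth is h_c = 5.1 + 0.840338 = 5.94034 m.
A = πr²/2 = π × 1.98²/2 = 6.15815 m².
Resultant F = γ·h_c·A = 12.3606 × 5.94034 × 6.15815 = 452.169 kN.
I_c = (π/8 − 8/(9π))·r⁴ = 0.109757 × 1.98⁴ = 1.68691 m⁴.
Centre of pressure: y_p = y_c + I_c/(y_c·A) = 5.94034 + 1.68691/(5.94034 × 6.15815) = 5.94034 + 0.0461137 = 5.98645 m along the plane.
The resultant acts 0.840338 + 0.0461137 = 0.886452 m (along the plate) below the hinge at the top edge, so the moment about the hinge is M = F × 0.886452 = 452.169 × 0.886452 = 400.826 kN·m.
A normal force at the bottom, 1.98 m from the hinge, must supply this moment: P = 400.826/1.98 = 202.437 kN.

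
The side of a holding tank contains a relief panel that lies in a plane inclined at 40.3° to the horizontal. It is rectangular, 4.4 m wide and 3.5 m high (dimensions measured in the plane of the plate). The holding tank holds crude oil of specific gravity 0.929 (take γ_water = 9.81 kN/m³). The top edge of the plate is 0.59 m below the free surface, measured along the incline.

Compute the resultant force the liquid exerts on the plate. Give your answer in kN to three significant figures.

γ = 0.929 × 9.81 = 9.11349 kN/m³.
Let θ = 40.3° be the plate's angle to the horizontal; measure y along the incline from where the plane meets the free surface. Vertical depth h = y·sinθ with sinθ = 0.646790.
The centroid lies 3.5/2 = 1.75 m below the top edge, so y_c = 0.59 + 1.75 = 2.34 m and h_c = 2.34 × 0.646790 = 1.51349 m.
A = 4.4 × 3.5 = 15.4 m².
Resultant F = γ·h_c·A = 9.11349 × 1.51349 × 15.4 = 212.415 kN.

F ≈ 212 kN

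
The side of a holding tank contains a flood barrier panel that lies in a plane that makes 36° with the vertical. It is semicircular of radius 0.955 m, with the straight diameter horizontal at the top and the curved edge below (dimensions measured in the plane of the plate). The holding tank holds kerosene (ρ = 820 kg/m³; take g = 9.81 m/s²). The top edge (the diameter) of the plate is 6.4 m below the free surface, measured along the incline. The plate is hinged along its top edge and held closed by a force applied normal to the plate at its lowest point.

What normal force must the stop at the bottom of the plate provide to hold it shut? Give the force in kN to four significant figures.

P ≈ 27.55 kN

γ = ρg = 820 × 9.81 / 1000 = 8.0442 kN/m³.
The plate makes 36° with the vertical, i.e. θ = 90° − 36° = 54° to the horizontal. Measuring y along the incline from the free-surface line, vertical depth h = y·sinθ with sinθ = 0.809017.
The centroid of a semicircle lies 4r/(3π) = 0.405315 m from the diameter, here below the top edge, so y_c = 6.4 + 0.405315 = 6.80532 m and h_c = 6.80532 × 0.809017 = 5.50562 m.
A = πr²/2 = π × 0.955²/2 = 1.43261 m².
Resultant F = γ·h_c·A = 8.0442 × 5.50562 × 1.43261 = 63.4479 kN.
I_c = (π/8 − 8/(9π))·r⁴ = 0.109757 × 0.955⁴ = 0.0912947 m⁴.
Centre of pressure: y_p = y_c + I_c/(y_c·A) = 6.80532 + 0.0912947/(6.80532 × 1.43261) = 6.80532 + 0.00936416 = 6.81468 m along the plane.
The resultant acts 0.405315 + 0.00936416 = 0.414679 m (along the plate) below the hinge at the top edge, so the moment about the hinge is M = F × 0.414679 = 63.4479 × 0.414679 = 26.3105 kN·m.
A normal force at the bottom, 0.955 m from the hinge, must supply this moment: P = 26.3105/0.955 = 27.5503 kN.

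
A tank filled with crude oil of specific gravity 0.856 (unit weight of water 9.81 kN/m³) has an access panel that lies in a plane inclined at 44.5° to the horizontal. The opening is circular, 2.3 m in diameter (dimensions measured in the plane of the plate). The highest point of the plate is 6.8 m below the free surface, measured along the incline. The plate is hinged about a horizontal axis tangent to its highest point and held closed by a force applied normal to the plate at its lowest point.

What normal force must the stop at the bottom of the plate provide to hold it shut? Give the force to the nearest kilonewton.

P ≈ 101 kN

γ = 0.856 × 9.81 = 8.39736 kN/m³.
Let θ = 44.5° be the plate's angle to the horizontal; measure y along the incline from where the plane meets the free surface. Vertical depth h = y·sinθ with sinθ = 0.700909.
The centroid is at the centre, 1.15 m below the top of the plate, so y_c = 6.8 + 1.15 = 7.95 m and h_c = 7.95 × 0.700909 = 5.57223 m.
A = π(1.15)² = 4.15476 m².
Resultant F = γ·h_c·A = 8.39736 × 5.57223 × 4.15476 = 194.41 kN.
I_c = πr⁴/4 = π × 1.15⁴/4 = 1.37367 m⁴.
Centre of pressure: y_p = y_c + I_c/(y_c·A) = 7.95 + 1.37367/(7.95 × 4.15476) = 7.95 + 0.0415881 = 7.99159 m along the plane.
The resultant acts 1.15 + 0.0415881 = 1.19159 m (along the plate) below the hinge at the top edge, so the moment about the hinge is M = F × 1.19159 = 194.41 × 1.19159 = 231.657 kN·m.
A normal force at the bottom, 2.3 m from the hinge, must supply this moment: P = 231.657/2.3 = 100.72 kN.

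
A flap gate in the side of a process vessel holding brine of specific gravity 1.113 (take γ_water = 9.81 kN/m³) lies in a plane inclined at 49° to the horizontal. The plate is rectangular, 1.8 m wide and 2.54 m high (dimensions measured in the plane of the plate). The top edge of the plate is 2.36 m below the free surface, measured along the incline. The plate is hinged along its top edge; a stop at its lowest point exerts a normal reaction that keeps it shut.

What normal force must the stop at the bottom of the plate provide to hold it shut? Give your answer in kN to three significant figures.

γ = 1.113 × 9.81 = 10.91853 kN/m³.
Let θ = 49° be the plate's angle to the horizontal; measure y along the incline from where the plane meets the free surface. Vertical depth h = y·sinθ with sinθ = 0.754710.
The centroid lies 2.54/2 = 1.27 m below the top edge, so y_c = 2.36 + 1.27 = 3.63 m and h_c = 3.63 × 0.754710 = 2.7396 m.
A = 1.8 × 2.54 = 4.572 m².
Resultant F = γ·h_c·A = 10.91853 × 2.7396 × 4.572 = 136.76 kN.
I_c = b·h³/12 = 1.8 × 2.54³/12 = 2.45806 m⁴.
Centre of pressure: y_p = y_c + I_c/(y_c·A) = 3.63 + 2.45806/(3.63 × 4.572) = 3.63 + 0.148108 = 3.77811 m along the plane.
The resultant acts 1.27 + 0.148108 = 1.41811 m (along the plate) below the hinge at the top edge, so the moment about the hinge is M = F × 1.41811 = 136.76 × 1.41811 = 193.941 kN·m.
A normal force at the bottom, 2.54 m from the hinge, must supply this moment: P = 193.941/2.54 = 76.3547 kN.

P ≈ 76.4 kN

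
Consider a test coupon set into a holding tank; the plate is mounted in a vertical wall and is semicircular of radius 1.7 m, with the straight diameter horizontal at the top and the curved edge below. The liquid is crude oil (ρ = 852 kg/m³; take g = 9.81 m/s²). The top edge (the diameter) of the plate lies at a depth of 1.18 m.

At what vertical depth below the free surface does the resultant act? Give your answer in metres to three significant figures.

h_p = 2.01 m

γ = ρg = 852 × 9.81 / 1000 = 8.35812 kN/m³.
The centroid of a semicircle lies 4r/(3π) = 0.721502 m from the diameter, here below the top edge, so the centroid depth is h_c = 1.18 + 0.721502 = 1.9015 m.
A = πr²/2 = π × 1.7²/2 = 4.5396 m².
Resultant F = γ·h_c·A = 8.35812 × 1.9015 × 4.5396 = 72.1477 kN.
I_c = (π/8 − 8/(9π))·r⁴ = 0.109757 × 1.7⁴ = 0.916701 m⁴.
Centre of pressure: y_p = y_c + I_c/(y_c·A) = 1.9015 + 0.916701/(1.9015 × 4.5396) = 1.9015 + 0.106197 = 2.0077 m along the plane.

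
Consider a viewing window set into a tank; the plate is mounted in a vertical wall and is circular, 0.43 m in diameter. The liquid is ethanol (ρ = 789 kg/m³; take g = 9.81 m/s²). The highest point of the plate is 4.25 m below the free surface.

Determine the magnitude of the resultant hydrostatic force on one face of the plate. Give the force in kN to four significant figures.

γ = ρg = 789 × 9.81 / 1000 = 7.74009 kN/m³.
The centroid is at the centre, 0.215 m below the top of the plate, so the centroid depth is h_c = 4.25 + 0.215 = 4.465 m.
A = π(0.215)² = 0.14522 m².
Resultant F = γ·h_c·A = 7.74009 × 4.465 × 0.14522 = 5.01873 kN.

F ≈ 5.019 kN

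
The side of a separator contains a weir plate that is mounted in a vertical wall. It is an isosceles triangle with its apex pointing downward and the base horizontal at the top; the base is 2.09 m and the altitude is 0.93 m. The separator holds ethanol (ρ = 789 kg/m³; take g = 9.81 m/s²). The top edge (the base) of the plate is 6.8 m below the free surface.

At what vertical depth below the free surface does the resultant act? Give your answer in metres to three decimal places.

h_p = 7.117 m

γ = ρg = 789 × 9.81 / 1000 = 7.74009 kN/m³.
With the apex down, the centroid sits h/3 = 0.93/3 = 0.31 m below the base (the top edge), so the centroid depth is h_c = 6.8 + 0.31 = 7.11 m.
A = ½ × 2.09 × 0.93 = 0.97185 m².
Resultant F = γ·h_c·A = 7.74009 × 7.11 × 0.97185 = 53.4829 kN.
I_c = b·h³/36 = 2.09 × 0.93³/36 = 0.0466974 m⁴.
Centre of pressure: y_p = y_c + I_c/(y_c·A) = 7.11 + 0.0466974/(7.11 × 0.97185) = 7.11 + 0.00675809 = 7.11676 m along the plane.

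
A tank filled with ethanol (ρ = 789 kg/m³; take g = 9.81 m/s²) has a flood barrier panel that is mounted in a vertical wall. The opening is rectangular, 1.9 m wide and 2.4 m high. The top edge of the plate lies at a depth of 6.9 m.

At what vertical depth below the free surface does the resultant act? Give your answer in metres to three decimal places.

γ = ρg = 789 × 9.81 / 1000 = 7.74009 kN/m³.
The centroid lies 2.4/2 = 1.2 m below the top edge, so the centroid depth is h_c = 6.9 + 1.2 = 8.1 m.
A = 1.9 × 2.4 = 4.56 m².
Resultant F = γ·h_c·A = 7.74009 × 8.1 × 4.56 = 285.888 kN.
I_c = b·h³/12 = 1.9 × 2.4³/12 = 2.1888 m⁴.
Centre of pressure: y_p = y_c + I_c/(y_c·A) = 8.1 + 2.1888/(8.1 × 4.56) = 8.1 + 0.0592593 = 8.15926 m along the plane.

h_p = 8.159 m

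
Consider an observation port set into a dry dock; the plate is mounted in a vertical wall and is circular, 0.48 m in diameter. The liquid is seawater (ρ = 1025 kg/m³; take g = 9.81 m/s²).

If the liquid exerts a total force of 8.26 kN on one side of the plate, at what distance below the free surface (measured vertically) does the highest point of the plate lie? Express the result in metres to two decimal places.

d_top ≈ 4.30 m

γ = ρg = 1025 × 9.81 / 1000 = 10.05525 kN/m³.
A = π(0.24)² = 0.180956 m².
From F = γ·h_c·A, the centroid depth is h_c = 8.26/(10.05525 × 0.180956) = 4.53956 m.
The centroid is at the centre, 0.24 m below the top of the plate, so the highest point sits at h_top = 4.53956 − 0.24 = 4.29956 m below the surface.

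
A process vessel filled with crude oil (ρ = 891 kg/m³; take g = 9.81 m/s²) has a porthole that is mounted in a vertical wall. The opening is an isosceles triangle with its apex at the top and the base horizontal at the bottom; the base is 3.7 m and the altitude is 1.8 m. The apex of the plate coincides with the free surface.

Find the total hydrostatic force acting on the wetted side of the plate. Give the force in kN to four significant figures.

γ = ρg = 891 × 9.81 / 1000 = 8.74071 kN/m³.
With the apex up, the centroid sits 2h/3 = 2 × 1.8/3 = 1.2 m below the apex, so the centroid depth is h_c = 1.2 m.
A = ½ × 3.7 × 1.8 = 3.33 m².
Resultant F = γ·h_c·A = 8.74071 × 1.2 × 3.33 = 34.9279 kN.

F ≈ 34.93 kN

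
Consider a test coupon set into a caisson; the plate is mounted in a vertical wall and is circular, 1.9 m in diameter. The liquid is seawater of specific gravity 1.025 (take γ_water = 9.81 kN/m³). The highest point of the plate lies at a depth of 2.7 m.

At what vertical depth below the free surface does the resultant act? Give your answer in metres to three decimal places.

h_p = 3.712 m

γ = 1.025 × 9.81 = 10.05525 kN/m³.
The centroid is at the centre, 0.95 m below the top of the plate, so the centroid depth is h_c = 2.7 + 0.95 = 3.65 m.
A = π(0.95)² = 2.83529 m².
Resultant F = γ·h_c·A = 10.05525 × 3.65 × 2.83529 = 104.06 kN.
I_c = πr⁴/4 = π × 0.95⁴/4 = 0.639712 m⁴.
Centre of pressure: y_p = y_c + I_c/(y_c·A) = 3.65 + 0.639712/(3.65 × 2.83529) = 3.65 + 0.061815 = 3.71182 m along the plane.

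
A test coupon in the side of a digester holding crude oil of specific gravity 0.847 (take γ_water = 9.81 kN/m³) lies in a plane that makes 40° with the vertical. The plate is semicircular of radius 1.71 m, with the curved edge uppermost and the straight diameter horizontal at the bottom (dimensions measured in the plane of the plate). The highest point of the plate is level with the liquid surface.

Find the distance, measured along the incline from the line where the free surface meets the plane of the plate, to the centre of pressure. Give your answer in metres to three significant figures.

γ = 0.847 × 9.81 = 8.30907 kN/m³.
The plate makes 40° with the vertical, i.e. θ = 90° − 40° = 50° to the horizontal. Measuring y along the incline from the free-surface line, vertical depth h = y·sinθ with sinθ = 0.766044.
The centroid lies 4r/(3π) = 0.725747 m above the diameter, so r − 4r/(3π) = 1.71 − 0.725747 = 0.984253 m below the topmost point, so y_c = 0.984253 m and h_c = 0.984253 × 0.766044 = 0.753981 m.
A = πr²/2 = π × 1.71²/2 = 4.59317 m².
Resultant F = γ·h_c·A = 8.30907 × 0.753981 × 4.59317 = 28.7757 kN.
I_c = (π/8 − 8/(9π))·r⁴ = 0.109757 × 1.71⁴ = 0.938462 m⁴.
Centre of pressure: y_p = y_c + I_c/(y_c·A) = 0.984253 + 0.938462/(0.984253 × 4.59317) = 0.984253 + 0.207586 = 1.19184 m along the plane.

y_p = 1.19 m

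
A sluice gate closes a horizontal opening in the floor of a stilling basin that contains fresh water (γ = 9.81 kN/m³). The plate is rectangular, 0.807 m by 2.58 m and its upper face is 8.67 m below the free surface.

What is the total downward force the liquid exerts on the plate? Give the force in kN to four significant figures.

F ≈ 177.1 kN

γ = 9.81 kN/m³.
The plate is horizontal, so pressure is uniform at p = γ·h = 9.81 × 8.67 = 85.0527 kN/m².
A = 0.807 × 2.58 = 2.08206 m².
F = p·A = 85.0527 × 2.08206 = 177.085 kN.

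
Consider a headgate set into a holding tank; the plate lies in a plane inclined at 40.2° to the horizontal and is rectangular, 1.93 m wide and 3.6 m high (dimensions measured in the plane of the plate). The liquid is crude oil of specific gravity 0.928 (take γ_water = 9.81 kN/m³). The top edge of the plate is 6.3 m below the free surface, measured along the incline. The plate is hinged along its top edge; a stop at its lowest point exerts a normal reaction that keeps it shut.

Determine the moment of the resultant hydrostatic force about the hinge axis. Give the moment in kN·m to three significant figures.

γ = 0.928 × 9.81 = 9.10368 kN/m³.
Let θ = 40.2° be the plate's angle to the horizontal; measure y along the incline from where the plane meets the free surface. Vertical depth h = y·sinθ with sinθ = 0.645458.
The centroid lies 3.6/2 = 1.8 m below the top edge, so y_c = 6.3 + 1.8 = 8.1 m and h_c = 8.1 × 0.645458 = 5.22821 m.
A = 1.93 × 3.6 = 6.948 m².
Resultant F = γ·h_c·A = 9.10368 × 5.22821 × 6.948 = 330.697 kN.
I_c = b·h³/12 = 1.93 × 3.6³/12 = 7.50384 m⁴.
Centre of pressure: y_p = y_c + I_c/(y_c·A) = 8.1 + 7.50384/(8.1 × 6.948) = 8.1 + 0.133333 = 8.23333 m along the plane.
The resultant acts 1.8 + 0.133333 = 1.93333 m (along the plate) below the hinge at the top edge, so the moment about the hinge is M = F × 1.93333 = 330.697 × 1.93333 = 639.346 kN·m.

M ≈ 639 kN·m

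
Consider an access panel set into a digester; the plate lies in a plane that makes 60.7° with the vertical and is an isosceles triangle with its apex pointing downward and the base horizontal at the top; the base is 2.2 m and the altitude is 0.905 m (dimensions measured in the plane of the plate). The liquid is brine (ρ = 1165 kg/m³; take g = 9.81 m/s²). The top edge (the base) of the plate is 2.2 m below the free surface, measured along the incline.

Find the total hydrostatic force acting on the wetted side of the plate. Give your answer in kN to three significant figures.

γ = ρg = 1165 × 9.81 / 1000 = 11.42865 kN/m³.
The plate makes 60.7° with the vertical, i.e. θ = 90° − 60.7° = 29.3° to the horizontal. Measuring y along the incline from the free-surface line, vertical depth h = y·sinθ with sinθ = 0.489382.
With the apex down, the centroid sits h/3 = 0.905/3 = 0.301667 m below the base (the top edge), so y_c = 2.2 + 0.301667 = 2.50167 m and h_c = 2.50167 × 0.489382 = 1.22427 m.
A = ½ × 2.2 × 0.905 = 0.9955 m².
Resultant F = γ·h_c·A = 11.42865 × 1.22427 × 0.9955 = 13.9288 kN.

F ≈ 13.9 kN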